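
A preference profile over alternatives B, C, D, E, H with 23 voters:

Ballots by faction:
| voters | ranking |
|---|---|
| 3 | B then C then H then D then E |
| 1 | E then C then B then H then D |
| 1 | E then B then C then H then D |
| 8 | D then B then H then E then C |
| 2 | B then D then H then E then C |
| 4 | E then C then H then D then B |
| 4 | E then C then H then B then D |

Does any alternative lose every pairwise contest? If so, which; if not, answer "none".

Head-to-head results (23 voters):
B vs C: B, 14–9.
B vs D: 11 to 12, D.
B vs E: B, 13–10.
B vs H: 3+1+1+8+2 = 15 for B, 8 for H — B by 15–8.
C vs D: C preferred on 3+1+1+4+4 = 13 ballots; C wins 13–10.
C–E: E 20–3.
C–H: C 13–10.
D vs E: D is ranked higher on 3+8+2 = 13 ballots, E on 10. D wins 13–10.
D vs H: D is ranked higher on 8+2 = 10 ballots, H on 13. H wins 13–10.
E vs H: 1+1+4+4 = 10 for E, 13 for H — H by 13–10.
No alternative is winless: B beats C; C beats D; D beats B; E beats C; H beats D. There is no Condorcet loser.

none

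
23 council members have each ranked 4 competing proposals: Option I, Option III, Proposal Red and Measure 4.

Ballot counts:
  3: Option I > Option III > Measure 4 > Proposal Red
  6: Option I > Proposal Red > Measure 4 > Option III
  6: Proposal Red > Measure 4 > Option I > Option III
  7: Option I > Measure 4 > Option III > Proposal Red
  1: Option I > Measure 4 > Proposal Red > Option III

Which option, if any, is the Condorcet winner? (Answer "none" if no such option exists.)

Option I

Head-to-head results (23 council members):
Option I vs Option III: 23 to 0, Option I.
Option I vs Proposal Red: 3+6+7+1 = 17 for Option I, 6 for Proposal Red — Option I by 17–6.
Option I vs Measure 4: Option I preferred on 3+6+7+1 = 17 ballots; Option I wins 17–6.
Option III vs Proposal Red: 10 to 13, Proposal Red.
Option III vs Measure 4: 3 for Option III, 20 for Measure 4 — Measure 4 by 20–3.
Proposal Red vs Measure 4: Proposal Red is ranked higher on 6+6 = 12 ballots, Measure 4 on 11. Proposal Red wins 12–11.
Option I defeats every rival head-to-head and is the Condorcet winner.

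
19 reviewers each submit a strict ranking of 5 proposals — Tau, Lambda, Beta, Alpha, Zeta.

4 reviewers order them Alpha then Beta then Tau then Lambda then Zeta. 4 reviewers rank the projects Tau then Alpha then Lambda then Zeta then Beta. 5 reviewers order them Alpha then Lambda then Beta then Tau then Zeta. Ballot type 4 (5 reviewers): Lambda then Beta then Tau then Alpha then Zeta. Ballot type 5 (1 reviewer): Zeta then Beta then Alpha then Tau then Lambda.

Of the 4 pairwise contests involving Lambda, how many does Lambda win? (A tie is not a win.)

3

Lambda against each rival (19 reviewers):
Lambda vs Tau: Lambda is ranked higher on 5+5 = 10 ballots, Tau on 9. Lambda wins 10–9.
Lambda vs Beta: 14 to 5, Lambda.
Lambda–Alpha: Alpha 14–5.
Lambda–Zeta: Lambda 18–1.
Lambda beats Tau, Beta, Zeta; loses to Alpha — 3 pairwise wins.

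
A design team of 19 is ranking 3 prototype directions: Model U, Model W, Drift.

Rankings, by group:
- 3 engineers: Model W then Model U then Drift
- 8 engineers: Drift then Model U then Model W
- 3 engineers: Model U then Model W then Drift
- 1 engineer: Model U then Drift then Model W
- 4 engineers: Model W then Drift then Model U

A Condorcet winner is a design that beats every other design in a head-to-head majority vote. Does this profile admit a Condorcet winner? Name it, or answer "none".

none

Pairwise majorities:
Model U vs Model W: Model U, 12–7.
Model U vs Drift: Model U preferred on 3+3+1 = 7 ballots; Drift wins 12–7.
Model W vs Drift: Model W preferred on 3+3+4 = 10 ballots; Model W wins 10–9.
Each design drops at least one matchup (Model U loses to Drift; Model W loses to Model U; Drift loses to Model W); the cycle Model U > Model W > Drift > Model U rules out a Condorcet winner.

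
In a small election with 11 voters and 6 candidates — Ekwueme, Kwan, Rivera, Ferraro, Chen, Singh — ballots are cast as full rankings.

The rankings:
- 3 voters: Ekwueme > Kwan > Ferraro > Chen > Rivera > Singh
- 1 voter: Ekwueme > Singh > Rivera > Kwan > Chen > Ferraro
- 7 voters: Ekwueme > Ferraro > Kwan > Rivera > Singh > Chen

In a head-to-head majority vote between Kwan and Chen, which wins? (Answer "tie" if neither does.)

Ballots ranking Kwan above Chen: 3 + 1 + 7 = 11.
Ballots ranking Chen above Kwan: 11 − 11 = 0.
Kwan wins the head-to-head 11–0.

Kwan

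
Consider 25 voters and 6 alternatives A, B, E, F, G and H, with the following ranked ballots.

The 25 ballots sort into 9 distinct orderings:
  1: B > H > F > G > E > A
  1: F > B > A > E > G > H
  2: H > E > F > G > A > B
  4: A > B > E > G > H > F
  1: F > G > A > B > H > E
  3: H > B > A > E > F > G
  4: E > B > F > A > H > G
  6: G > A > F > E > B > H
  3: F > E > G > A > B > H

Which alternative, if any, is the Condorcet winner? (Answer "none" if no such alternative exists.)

Pairwise majorities:
A vs B: A is ranked higher on 2+4+1+6+3 = 16 ballots, B on 9. A wins 16–9.
A vs E: 15 to 10, A.
A vs F: 4+3+6 = 13 for A, 12 for F — A by 13–12.
A vs G: 1+4+3+4 = 12 for A, 13 for G — G by 13–12.
A vs H: A is ranked higher on 1+4+1+4+6+3 = 19 ballots, H on 6. A wins 19–6.
B vs E: 1+1+4+1+3 = 10 for B, 15 for E — E by 15–10.
B vs F: 12 to 13, F.
B vs G: 1+1+4+3+4 = 13 for B, 12 for G — B by 13–12.
B vs H: B is ranked higher on 20 ballots, H on 5. B wins 20–5.
E vs F: E preferred on 2+4+3+4 = 13 ballots; E wins 13–12.
E vs G: 1+2+4+3+4+3 = 17 for E, 8 for G — E by 17–8.
E vs H: 1+4+4+6+3 = 18 for E, 7 for H — E by 18–7.
F vs G: 15 to 10, F.
F vs H: 1+1+4+6+3 = 15 for F, 10 for H — F by 15–10.
G vs H: 1+4+1+6+3 = 15 for G, 10 for H — G by 15–10.
Every alternative loses at least once (A loses to G; B loses to A; E loses to A; F loses to A; G loses to B; H loses to A). The majority relation contains the cycle A > B > G > A, so there is no Condorcet winner.

none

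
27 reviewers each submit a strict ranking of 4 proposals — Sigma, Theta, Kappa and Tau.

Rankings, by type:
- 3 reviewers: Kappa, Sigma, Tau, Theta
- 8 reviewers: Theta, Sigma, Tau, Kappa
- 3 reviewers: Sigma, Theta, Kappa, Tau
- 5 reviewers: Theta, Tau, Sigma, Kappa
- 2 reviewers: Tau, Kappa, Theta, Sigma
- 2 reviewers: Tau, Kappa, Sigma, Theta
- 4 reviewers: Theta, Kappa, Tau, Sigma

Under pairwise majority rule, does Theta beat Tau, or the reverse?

Ballots ranking Theta above Tau: 8 + 3 + 5 + 4 = 20.
Ballots ranking Tau above Theta: 27 − 20 = 7.
Theta wins the head-to-head 20–7.

Theta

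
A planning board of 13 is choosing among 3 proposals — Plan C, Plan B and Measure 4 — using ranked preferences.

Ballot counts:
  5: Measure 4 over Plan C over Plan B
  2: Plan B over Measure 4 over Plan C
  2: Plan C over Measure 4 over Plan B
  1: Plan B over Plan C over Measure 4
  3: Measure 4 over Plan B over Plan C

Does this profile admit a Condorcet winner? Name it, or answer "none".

Measure 4

Head-to-head results (13 council members):
Plan C vs Plan B: Plan C preferred on 5+2 = 7 ballots; Plan C wins 7–6.
Plan C vs Measure 4: 3 to 10, Measure 4.
Plan B vs Measure 4: 3 to 10, Measure 4.
Measure 4 defeats every rival head-to-head and is the Condorcet winner.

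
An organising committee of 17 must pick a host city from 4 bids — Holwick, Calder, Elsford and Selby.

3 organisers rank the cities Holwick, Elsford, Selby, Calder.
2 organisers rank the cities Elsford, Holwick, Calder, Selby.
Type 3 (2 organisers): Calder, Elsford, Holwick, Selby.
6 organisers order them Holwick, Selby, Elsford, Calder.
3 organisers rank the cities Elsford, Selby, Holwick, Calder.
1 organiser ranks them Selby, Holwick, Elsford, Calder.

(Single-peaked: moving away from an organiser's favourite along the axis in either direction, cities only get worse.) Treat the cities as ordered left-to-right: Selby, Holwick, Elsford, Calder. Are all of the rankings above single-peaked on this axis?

Axis positions: Selby=1, Holwick=2, Elsford=3, Calder=4.
Type 1 (peak Holwick at position 2): ranking walks positions 2-3-1-4, expanding outward from the peak — single-peaked.
Type 2 (peak Elsford at position 3): ranking walks positions 3-2-4-1, expanding outward from the peak — single-peaked.
Type 3 (peak Calder at position 4): ranking walks positions 4-3-2-1, expanding outward from the peak — single-peaked.
Type 4 (peak Holwick at position 2): ranking walks positions 2-1-3-4, expanding outward from the peak — single-peaked.
Type 5: ranking walks positions 3-1-2-4; Selby is ranked above Holwick even though Holwick lies between Selby and the peak Elsford on the axis — preferences dip and rise again. Not single-peaked.
Type 6 (peak Selby at position 1): ranking walks positions 1-2-3-4, expanding outward from the peak — single-peaked.
Type 5 violates single-peakedness, so the profile is not single-peaked on this axis.

no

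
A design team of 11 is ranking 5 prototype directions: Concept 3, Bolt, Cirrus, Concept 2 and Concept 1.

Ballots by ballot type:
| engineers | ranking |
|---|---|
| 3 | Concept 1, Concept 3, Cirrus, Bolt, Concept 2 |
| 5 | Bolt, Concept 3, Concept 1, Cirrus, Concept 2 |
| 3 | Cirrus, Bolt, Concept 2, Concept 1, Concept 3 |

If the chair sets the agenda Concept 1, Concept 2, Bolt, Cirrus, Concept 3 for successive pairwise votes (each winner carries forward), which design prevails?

Concept 3

Round 1: Concept 1 vs Concept 2 — 8–3, Concept 1 advances.
Round 2: Concept 1 vs Bolt — 3–8, Bolt advances.
Round 3: Bolt vs Cirrus — 5–6, Cirrus advances.
Round 4: Cirrus vs Concept 3 — 3–8, Concept 3 advances.
Concept 3 survives the agenda.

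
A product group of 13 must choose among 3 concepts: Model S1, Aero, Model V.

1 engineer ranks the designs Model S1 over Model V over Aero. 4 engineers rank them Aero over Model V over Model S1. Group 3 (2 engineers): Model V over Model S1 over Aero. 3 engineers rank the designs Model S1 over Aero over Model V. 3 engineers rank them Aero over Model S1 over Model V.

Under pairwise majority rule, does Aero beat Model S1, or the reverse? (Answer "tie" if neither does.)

Aero

Ballots ranking Aero above Model S1: 4 + 3 = 7.
Ballots ranking Model S1 above Aero: 13 − 7 = 6.
Aero wins the head-to-head 7–6.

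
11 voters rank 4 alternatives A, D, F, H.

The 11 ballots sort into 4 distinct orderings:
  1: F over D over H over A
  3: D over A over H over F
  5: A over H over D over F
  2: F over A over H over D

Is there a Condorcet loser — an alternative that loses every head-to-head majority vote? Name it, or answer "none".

F

Pairwise majorities:
A vs D: A, 7–4.
A vs F: A is ranked higher on 3+5 = 8 ballots, F on 3. A wins 8–3.
A vs H: A wins 10–1.
D vs F: 8 to 3, D.
D vs H: H wins 7–4.
F–H: H 8–3.
F is beaten in every head-to-head and is the Condorcet loser.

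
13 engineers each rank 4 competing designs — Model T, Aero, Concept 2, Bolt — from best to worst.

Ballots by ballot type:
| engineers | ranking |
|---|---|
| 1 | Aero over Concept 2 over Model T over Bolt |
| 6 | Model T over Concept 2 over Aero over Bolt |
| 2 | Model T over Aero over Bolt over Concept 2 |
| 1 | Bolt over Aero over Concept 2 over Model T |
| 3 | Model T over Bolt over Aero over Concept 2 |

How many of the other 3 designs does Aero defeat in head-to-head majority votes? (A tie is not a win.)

2

Aero against each rival (13 engineers):
Aero vs Model T: Aero is ranked higher on 1+1 = 2 ballots, Model T on 11. Model T wins 11–2.
Aero vs Concept 2: Aero preferred on 1+2+1+3 = 7 ballots; Aero wins 7–6.
Aero vs Bolt: Aero wins 9–4.
Aero beats Concept 2, Bolt; loses to Model T — 2 pairwise wins.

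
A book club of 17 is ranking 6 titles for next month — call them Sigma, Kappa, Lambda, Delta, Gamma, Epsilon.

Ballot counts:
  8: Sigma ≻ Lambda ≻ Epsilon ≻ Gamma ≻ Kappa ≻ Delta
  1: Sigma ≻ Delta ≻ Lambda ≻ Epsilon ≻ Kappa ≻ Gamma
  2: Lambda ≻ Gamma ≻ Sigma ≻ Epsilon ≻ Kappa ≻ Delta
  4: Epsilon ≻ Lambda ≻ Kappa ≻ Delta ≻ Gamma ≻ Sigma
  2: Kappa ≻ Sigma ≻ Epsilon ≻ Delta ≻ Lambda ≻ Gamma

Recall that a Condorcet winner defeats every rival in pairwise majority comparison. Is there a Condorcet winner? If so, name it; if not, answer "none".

Sigma

Head-to-head results (17 members):
Sigma vs Kappa: Sigma is ranked higher on 8+1+2 = 11 ballots, Kappa on 6. Sigma wins 11–6.
Sigma vs Lambda: 11 to 6, Sigma.
Sigma vs Delta: Sigma is ranked higher on 8+1+2+2 = 13 ballots, Delta on 4. Sigma wins 13–4.
Sigma vs Gamma: Sigma is ranked higher on 8+1+2 = 11 ballots, Gamma on 6. Sigma wins 11–6.
Sigma vs Epsilon: 13 to 4, Sigma.
Kappa vs Lambda: 2 to 15, Lambda.
Kappa vs Delta: 8+2+4+2 = 16 for Kappa, 1 for Delta — Kappa by 16–1.
Kappa vs Gamma: 7 to 10, Gamma.
Kappa vs Epsilon: 2 to 15, Epsilon.
Lambda vs Delta: Lambda is ranked higher on 8+2+4 = 14 ballots, Delta on 3. Lambda wins 14–3.
Lambda vs Gamma: 8+1+2+4+2 = 17 for Lambda, 0 for Gamma — Lambda by 17–0.
Lambda vs Epsilon: 11 to 6, Lambda.
Delta vs Gamma: 1+4+2 = 7 for Delta, 10 for Gamma — Gamma by 10–7.
Delta vs Epsilon: 1 to 16, Epsilon.
Gamma vs Epsilon: 2 to 15, Epsilon.
Sigma wins every pairwise contest, so Sigma is the Condorcet winner.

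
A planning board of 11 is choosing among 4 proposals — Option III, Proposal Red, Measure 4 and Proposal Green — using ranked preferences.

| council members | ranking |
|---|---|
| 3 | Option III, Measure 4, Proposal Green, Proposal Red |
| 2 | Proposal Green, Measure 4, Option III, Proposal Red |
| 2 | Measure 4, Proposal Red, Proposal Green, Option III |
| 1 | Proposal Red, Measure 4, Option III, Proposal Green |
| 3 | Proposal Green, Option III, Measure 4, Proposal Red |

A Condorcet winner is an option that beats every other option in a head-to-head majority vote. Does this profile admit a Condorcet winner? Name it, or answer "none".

none

Pairwise majorities:
Option III vs Proposal Red: Option III wins 8–3.
Option III vs Measure 4: Option III preferred on 3+3 = 6 ballots; Option III wins 6–5.
Option III vs Proposal Green: 4 to 7, Proposal Green.
Proposal Red vs Measure 4: Proposal Red is ranked higher on 1 ballot, Measure 4 on 10. Measure 4 wins 10–1.
Proposal Red vs Proposal Green: Proposal Green, 8–3.
Measure 4 vs Proposal Green: Measure 4, 6–5.
Each option drops at least one matchup (Option III loses to Proposal Green; Proposal Red loses to Option III; Measure 4 loses to Option III; Proposal Green loses to Measure 4); the cycle Option III beats Measure 4 beats Proposal Green beats Option III rules out a Condorcet winner.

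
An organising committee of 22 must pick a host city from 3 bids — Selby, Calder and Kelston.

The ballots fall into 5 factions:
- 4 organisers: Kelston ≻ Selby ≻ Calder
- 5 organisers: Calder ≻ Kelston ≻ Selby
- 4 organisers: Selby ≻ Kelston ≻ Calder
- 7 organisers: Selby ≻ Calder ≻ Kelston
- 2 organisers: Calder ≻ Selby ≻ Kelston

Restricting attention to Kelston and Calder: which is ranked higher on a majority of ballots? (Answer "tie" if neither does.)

Ballots ranking Kelston above Calder: 4 + 4 = 8.
Ballots ranking Calder above Kelston: 22 − 8 = 14.
Calder wins the head-to-head 14–8.

Calder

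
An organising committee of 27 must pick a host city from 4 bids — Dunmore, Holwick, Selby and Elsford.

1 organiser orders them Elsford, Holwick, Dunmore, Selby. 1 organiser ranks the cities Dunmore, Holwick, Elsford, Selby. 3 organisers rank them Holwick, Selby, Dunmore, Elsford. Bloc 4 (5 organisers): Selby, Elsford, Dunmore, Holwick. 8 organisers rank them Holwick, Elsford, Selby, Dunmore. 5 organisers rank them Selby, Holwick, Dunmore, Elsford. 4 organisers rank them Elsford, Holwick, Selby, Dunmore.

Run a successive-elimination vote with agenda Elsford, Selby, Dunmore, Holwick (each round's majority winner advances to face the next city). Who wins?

Holwick

Round 1: Elsford vs Selby — 14–13, Elsford advances.
Round 2: Elsford vs Dunmore — 18–9, Elsford advances.
Round 3: Elsford vs Holwick — 10–17, Holwick advances.
Holwick survives the agenda.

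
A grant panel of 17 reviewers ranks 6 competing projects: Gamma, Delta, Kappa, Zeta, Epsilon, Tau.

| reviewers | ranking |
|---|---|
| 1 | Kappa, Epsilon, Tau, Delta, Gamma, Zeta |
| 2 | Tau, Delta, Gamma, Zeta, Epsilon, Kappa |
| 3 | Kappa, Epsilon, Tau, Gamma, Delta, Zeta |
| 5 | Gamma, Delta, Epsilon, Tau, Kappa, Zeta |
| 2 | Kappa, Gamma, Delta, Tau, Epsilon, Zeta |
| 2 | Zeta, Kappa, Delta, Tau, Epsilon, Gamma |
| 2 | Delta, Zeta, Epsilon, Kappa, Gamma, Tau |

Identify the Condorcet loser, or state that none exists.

Zeta

Pairwise majorities:
Gamma vs Delta: 10 to 7, Gamma.
Gamma vs Kappa: Gamma is ranked higher on 2+5 = 7 ballots, Kappa on 10. Kappa wins 10–7.
Gamma vs Zeta: 1+2+3+5+2 = 13 for Gamma, 4 for Zeta — Gamma by 13–4.
Gamma vs Epsilon: Gamma preferred on 2+5+2 = 9 ballots; Gamma wins 9–8.
Gamma vs Tau: Gamma preferred on 5+2+2 = 9 ballots; Gamma wins 9–8.
Delta vs Kappa: Delta, 9–8.
Delta vs Zeta: Delta preferred on 1+2+3+5+2+2 = 15 ballots; Delta wins 15–2.
Delta–Epsilon: Delta 13–4.
Delta vs Tau: Delta preferred on 5+2+2+2 = 11 ballots; Delta wins 11–6.
Kappa vs Zeta: Kappa wins 11–6.
Kappa–Epsilon: Epsilon 9–8.
Kappa vs Tau: Kappa preferred on 1+3+2+2+2 = 10 ballots; Kappa wins 10–7.
Zeta vs Epsilon: Zeta is ranked higher on 2+2+2 = 6 ballots, Epsilon on 11. Epsilon wins 11–6.
Zeta vs Tau: Tau, 13–4.
Epsilon vs Tau: Epsilon wins 11–6.
Zeta loses to every other project — it is the Condorcet loser.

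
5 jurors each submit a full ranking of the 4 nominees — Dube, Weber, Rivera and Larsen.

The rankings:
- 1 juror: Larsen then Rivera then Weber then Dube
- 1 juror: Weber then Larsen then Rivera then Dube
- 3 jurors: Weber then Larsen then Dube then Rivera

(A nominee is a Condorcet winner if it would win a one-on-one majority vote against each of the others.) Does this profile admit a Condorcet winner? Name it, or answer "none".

Weber

Pairwise majorities:
Dube vs Weber: 0 to 5, Weber.
Dube vs Rivera: Dube preferred on 3 ballots; Dube wins 3–2.
Dube vs Larsen: 0 for Dube, 5 for Larsen — Larsen by 5–0.
Weber vs Rivera: 4 to 1, Weber.
Weber vs Larsen: 1+3 = 4 for Weber, 1 for Larsen — Weber by 4–1.
Rivera vs Larsen: Rivera is ranked higher on 0 ballots, Larsen on 5. Larsen wins 5–0.
Weber defeats every rival head-to-head and is the Condorcet winner.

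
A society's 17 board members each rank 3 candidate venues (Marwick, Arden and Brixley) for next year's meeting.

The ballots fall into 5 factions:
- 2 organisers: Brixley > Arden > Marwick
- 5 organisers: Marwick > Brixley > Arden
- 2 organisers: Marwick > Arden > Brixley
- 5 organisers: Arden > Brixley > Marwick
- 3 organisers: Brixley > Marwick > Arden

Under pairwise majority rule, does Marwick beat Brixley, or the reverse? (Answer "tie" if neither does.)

Ballots ranking Marwick above Brixley: 5 + 2 = 7.
Ballots ranking Brixley above Marwick: 17 − 7 = 10.
Brixley wins the head-to-head 10–7.

Brixley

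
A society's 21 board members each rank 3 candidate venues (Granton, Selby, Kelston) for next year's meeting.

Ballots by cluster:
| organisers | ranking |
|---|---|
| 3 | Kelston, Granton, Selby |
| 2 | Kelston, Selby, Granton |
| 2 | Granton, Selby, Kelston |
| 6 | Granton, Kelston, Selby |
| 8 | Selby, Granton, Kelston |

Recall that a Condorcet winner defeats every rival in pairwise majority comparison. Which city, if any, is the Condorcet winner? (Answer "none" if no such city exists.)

Granton

Pairwise majorities:
Granton vs Selby: 11 to 10, Granton.
Granton vs Kelston: Granton is ranked higher on 2+6+8 = 16 ballots, Kelston on 5. Granton wins 16–5.
Selby vs Kelston: Selby is ranked higher on 2+8 = 10 ballots, Kelston on 11. Kelston wins 11–10.
Granton defeats every rival head-to-head and is the Condorcet winner.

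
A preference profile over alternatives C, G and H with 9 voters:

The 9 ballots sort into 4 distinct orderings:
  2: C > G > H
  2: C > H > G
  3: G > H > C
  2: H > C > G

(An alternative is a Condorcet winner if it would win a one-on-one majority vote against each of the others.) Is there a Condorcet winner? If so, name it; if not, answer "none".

Pairwise majorities:
C–G: C 6–3.
C vs H: H, 5–4.
G vs H: G wins 5–4.
No alternative is unbeaten: C loses to H; G loses to C; H loses to G. In particular C → G → H → C is a majority cycle — no Condorcet winner exists.

none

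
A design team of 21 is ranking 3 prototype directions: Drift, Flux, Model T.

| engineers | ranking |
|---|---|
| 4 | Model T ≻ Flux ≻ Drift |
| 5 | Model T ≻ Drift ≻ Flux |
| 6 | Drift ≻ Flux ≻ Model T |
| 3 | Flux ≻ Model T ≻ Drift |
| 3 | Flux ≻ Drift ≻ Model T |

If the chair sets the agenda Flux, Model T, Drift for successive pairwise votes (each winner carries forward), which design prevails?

Round 1: Flux vs Model T — 12–9, Flux advances.
Round 2: Flux vs Drift — 10–11, Drift advances.
The agenda winner is Drift.

Drift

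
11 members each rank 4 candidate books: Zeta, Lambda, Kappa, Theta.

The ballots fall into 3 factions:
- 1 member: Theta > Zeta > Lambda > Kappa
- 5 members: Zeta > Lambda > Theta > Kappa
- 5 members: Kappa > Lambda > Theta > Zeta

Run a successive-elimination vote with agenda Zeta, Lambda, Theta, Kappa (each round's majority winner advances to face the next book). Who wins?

Round 1: Zeta vs Lambda — 6–5, Zeta advances.
Round 2: Zeta vs Theta — 5–6, Theta advances.
Round 3: Theta vs Kappa — 6–5, Theta advances.
Theta survives the agenda.

Theta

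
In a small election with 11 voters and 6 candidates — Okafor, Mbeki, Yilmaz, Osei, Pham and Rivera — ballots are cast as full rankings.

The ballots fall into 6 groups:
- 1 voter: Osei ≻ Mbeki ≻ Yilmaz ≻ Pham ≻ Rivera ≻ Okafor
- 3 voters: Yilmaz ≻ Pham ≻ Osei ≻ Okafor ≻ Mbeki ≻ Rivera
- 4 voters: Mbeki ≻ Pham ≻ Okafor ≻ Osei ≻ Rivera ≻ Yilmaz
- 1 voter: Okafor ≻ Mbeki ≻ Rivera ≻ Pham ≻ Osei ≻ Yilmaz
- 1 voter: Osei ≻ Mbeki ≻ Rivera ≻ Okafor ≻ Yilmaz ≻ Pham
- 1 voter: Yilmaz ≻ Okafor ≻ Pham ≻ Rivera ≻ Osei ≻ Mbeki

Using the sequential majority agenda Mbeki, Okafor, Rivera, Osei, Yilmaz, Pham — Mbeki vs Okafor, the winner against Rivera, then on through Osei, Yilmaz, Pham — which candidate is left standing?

Pham

Round 1: Mbeki vs Okafor — 6–5, Mbeki advances.
Round 2: Mbeki vs Rivera — 10–1, Mbeki advances.
Round 3: Mbeki vs Osei — 5–6, Osei advances.
Round 4: Osei vs Yilmaz — 7–4, Osei advances.
Round 5: Osei vs Pham — 2–9, Pham advances.
The agenda winner is Pham.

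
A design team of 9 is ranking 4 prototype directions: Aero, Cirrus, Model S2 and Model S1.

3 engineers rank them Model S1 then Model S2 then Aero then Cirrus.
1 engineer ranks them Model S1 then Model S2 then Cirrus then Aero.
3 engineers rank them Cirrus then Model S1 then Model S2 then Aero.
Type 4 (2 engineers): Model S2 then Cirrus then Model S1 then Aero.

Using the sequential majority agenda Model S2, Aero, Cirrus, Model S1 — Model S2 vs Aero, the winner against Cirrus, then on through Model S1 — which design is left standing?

Round 1: Model S2 vs Aero — 9–0, Model S2 advances.
Round 2: Model S2 vs Cirrus — 6–3, Model S2 advances.
Round 3: Model S2 vs Model S1 — 2–7, Model S1 advances.
Model S1 survives the agenda.

Model S1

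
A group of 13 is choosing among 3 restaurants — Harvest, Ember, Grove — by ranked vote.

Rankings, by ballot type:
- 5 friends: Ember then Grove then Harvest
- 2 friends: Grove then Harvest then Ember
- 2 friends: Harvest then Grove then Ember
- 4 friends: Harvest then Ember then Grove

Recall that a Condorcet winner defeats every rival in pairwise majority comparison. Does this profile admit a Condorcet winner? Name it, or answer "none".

Check each pair by majority over 13 ballots:
Harvest vs Ember: Harvest, 8–5.
Harvest–Grove: Grove 7–6.
Ember vs Grove: Ember wins 9–4.
Each restaurant drops at least one matchup (Harvest loses to Grove; Ember loses to Harvest; Grove loses to Ember); the cycle Harvest → Ember → Grove → Harvest rules out a Condorcet winner.

none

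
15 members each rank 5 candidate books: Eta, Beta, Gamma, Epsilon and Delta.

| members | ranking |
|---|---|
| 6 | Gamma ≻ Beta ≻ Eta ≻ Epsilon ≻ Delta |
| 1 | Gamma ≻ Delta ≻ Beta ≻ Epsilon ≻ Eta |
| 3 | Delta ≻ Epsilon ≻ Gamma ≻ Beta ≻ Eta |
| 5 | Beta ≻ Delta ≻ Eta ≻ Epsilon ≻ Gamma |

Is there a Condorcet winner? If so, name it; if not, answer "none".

Head-to-head results (15 members):
Eta vs Beta: Beta, 15–0.
Eta–Gamma: Gamma 10–5.
Eta vs Epsilon: Eta wins 11–4.
Eta–Delta: Delta 9–6.
Beta vs Gamma: Gamma wins 10–5.
Beta vs Epsilon: Beta wins 12–3.
Beta vs Delta: Beta wins 11–4.
Gamma vs Epsilon: Epsilon, 8–7.
Gamma vs Delta: Delta wins 8–7.
Epsilon–Delta: Delta 9–6.
No book is unbeaten: Eta loses to Beta; Beta loses to Gamma; Gamma loses to Epsilon; Epsilon loses to Eta; Delta loses to Beta. In particular Eta > Epsilon > Gamma > Eta is a majority cycle — no Condorcet winner exists.

none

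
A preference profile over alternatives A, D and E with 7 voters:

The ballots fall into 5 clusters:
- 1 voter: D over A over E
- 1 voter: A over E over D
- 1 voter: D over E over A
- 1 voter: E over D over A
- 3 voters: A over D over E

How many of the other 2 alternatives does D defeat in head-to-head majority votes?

D against each rival (7 voters):
D vs A: A, 4–3.
D vs E: D wins 5–2.
D beats E; loses to A — 1 pairwise win.

1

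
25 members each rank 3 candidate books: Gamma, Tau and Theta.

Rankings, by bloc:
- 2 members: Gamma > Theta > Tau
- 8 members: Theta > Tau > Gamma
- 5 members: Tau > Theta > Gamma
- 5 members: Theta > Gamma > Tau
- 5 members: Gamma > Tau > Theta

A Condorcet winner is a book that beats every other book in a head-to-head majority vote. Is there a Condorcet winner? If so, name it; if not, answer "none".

Pairwise majorities:
Gamma vs Tau: 12 to 13, Tau.
Gamma vs Theta: 2+5 = 7 for Gamma, 18 for Theta — Theta by 18–7.
Tau vs Theta: Tau preferred on 5+5 = 10 ballots; Theta wins 15–10.
Only Theta has no losses; Theta is the Condorcet winner.

Theta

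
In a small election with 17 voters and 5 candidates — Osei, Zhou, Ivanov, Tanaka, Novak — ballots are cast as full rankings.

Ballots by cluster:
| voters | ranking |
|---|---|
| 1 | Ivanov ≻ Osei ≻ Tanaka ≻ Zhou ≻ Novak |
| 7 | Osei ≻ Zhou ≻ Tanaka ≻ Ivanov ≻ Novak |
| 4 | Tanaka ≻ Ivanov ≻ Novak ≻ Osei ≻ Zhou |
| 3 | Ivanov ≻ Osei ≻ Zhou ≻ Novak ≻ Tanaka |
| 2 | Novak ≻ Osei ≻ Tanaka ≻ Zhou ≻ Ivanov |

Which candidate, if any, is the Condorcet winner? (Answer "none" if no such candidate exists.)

Osei

Head-to-head results (17 voters):
Osei vs Zhou: Osei wins 17–0.
Osei vs Ivanov: 7+2 = 9 for Osei, 8 for Ivanov — Osei by 9–8.
Osei–Tanaka: Osei 13–4.
Osei vs Novak: Osei preferred on 1+7+3 = 11 ballots; Osei wins 11–6.
Zhou vs Ivanov: 7+2 = 9 for Zhou, 8 for Ivanov — Zhou by 9–8.
Zhou vs Tanaka: Zhou wins 10–7.
Zhou–Novak: Zhou 11–6.
Ivanov vs Tanaka: Ivanov is ranked higher on 1+3 = 4 ballots, Tanaka on 13. Tanaka wins 13–4.
Ivanov vs Novak: Ivanov, 15–2.
Tanaka vs Novak: 1+7+4 = 12 for Tanaka, 5 for Novak — Tanaka by 12–5.
Osei wins every pairwise contest, so Osei is the Condorcet winner.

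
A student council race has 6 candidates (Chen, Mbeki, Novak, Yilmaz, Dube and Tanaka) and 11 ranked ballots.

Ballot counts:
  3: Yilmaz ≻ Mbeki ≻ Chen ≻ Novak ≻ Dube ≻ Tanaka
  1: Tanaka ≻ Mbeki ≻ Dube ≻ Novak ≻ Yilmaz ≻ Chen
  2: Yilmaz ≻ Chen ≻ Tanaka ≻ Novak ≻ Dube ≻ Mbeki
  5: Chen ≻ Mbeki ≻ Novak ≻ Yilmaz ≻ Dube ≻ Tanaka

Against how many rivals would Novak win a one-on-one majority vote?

3

Novak against each rival (11 voters):
Novak vs Chen: Chen, 10–1.
Novak vs Mbeki: Novak preferred on 2 ballots; Mbeki wins 9–2.
Novak–Yilmaz: Novak 6–5.
Novak vs Dube: Novak, 10–1.
Novak vs Tanaka: Novak preferred on 3+5 = 8 ballots; Novak wins 8–3.
Novak beats Yilmaz, Dube, Tanaka; loses to Chen, Mbeki — 3 pairwise wins.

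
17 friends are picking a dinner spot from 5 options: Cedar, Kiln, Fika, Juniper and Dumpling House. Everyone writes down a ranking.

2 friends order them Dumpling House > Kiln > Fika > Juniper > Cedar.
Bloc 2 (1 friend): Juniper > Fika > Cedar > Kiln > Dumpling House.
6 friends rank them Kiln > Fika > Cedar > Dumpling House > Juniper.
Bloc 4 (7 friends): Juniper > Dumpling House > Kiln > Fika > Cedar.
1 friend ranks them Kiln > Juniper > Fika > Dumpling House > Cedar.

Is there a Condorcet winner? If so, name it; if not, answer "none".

none

Check each pair by majority over 17 ballots:
Cedar vs Kiln: 1 to 16, Kiln.
Cedar vs Fika: 0 to 17, Fika.
Cedar vs Juniper: 6 for Cedar, 11 for Juniper — Juniper by 11–6.
Cedar vs Dumpling House: Cedar is ranked higher on 1+6 = 7 ballots, Dumpling House on 10. Dumpling House wins 10–7.
Kiln vs Fika: 16 to 1, Kiln.
Kiln vs Juniper: 9 to 8, Kiln.
Kiln vs Dumpling House: 8 to 9, Dumpling House.
Fika vs Juniper: Fika is ranked higher on 2+6 = 8 ballots, Juniper on 9. Juniper wins 9–8.
Fika vs Dumpling House: Fika preferred on 1+6+1 = 8 ballots; Dumpling House wins 9–8.
Juniper vs Dumpling House: 9 to 8, Juniper.
No restaurant is unbeaten: Cedar loses to Kiln; Kiln loses to Dumpling House; Fika loses to Kiln; Juniper loses to Kiln; Dumpling House loses to Juniper. In particular Kiln → Juniper → Dumpling House → Kiln is a majority cycle — no Condorcet winner exists.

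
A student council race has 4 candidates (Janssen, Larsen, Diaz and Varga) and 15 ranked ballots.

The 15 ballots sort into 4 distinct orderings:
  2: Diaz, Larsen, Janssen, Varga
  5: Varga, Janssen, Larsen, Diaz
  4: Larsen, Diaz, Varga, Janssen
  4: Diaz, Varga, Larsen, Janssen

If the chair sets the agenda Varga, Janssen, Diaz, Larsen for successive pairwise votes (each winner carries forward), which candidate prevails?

Round 1: Varga vs Janssen — 13–2, Varga advances.
Round 2: Varga vs Diaz — 5–10, Diaz advances.
Round 3: Diaz vs Larsen — 6–9, Larsen advances.
Larsen survives the agenda.

Larsen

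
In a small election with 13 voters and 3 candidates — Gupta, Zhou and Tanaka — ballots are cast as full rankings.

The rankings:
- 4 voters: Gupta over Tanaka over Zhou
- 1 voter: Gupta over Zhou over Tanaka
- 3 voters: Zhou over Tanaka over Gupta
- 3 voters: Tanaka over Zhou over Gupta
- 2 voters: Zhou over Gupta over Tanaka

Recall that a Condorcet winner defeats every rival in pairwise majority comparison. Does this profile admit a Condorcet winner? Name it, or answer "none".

Check each pair by majority over 13 ballots:
Gupta vs Zhou: Zhou wins 8–5.
Gupta vs Tanaka: Gupta, 7–6.
Zhou vs Tanaka: Tanaka, 7–6.
Each candidate drops at least one matchup (Gupta loses to Zhou; Zhou loses to Tanaka; Tanaka loses to Gupta); the cycle Gupta → Tanaka → Zhou → Gupta rules out a Condorcet winner.

none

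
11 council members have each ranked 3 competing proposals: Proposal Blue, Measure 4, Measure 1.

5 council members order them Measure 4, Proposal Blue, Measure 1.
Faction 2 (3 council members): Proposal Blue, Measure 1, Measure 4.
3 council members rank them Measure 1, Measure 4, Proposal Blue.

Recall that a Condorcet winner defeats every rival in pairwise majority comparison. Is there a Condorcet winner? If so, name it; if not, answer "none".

Check each pair by majority over 11 ballots:
Proposal Blue vs Measure 4: Measure 4 wins 8–3.
Proposal Blue vs Measure 1: Proposal Blue, 8–3.
Measure 4 vs Measure 1: Measure 1, 6–5.
Every option loses at least once (Proposal Blue loses to Measure 4; Measure 4 loses to Measure 1; Measure 1 loses to Proposal Blue). The majority relation contains the cycle Proposal Blue → Measure 1 → Measure 4 → Proposal Blue, so there is no Condorcet winner.

none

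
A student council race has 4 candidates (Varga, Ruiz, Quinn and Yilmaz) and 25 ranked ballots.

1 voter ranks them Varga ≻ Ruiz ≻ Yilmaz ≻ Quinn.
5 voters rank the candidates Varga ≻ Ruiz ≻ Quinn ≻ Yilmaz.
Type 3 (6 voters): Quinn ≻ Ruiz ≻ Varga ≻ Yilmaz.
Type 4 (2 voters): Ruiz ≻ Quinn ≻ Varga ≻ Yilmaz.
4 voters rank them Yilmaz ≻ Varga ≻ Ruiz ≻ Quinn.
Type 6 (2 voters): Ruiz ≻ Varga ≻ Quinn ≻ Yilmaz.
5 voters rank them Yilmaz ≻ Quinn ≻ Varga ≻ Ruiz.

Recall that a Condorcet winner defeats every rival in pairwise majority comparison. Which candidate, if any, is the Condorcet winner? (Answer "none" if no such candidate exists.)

Check each pair by majority over 25 ballots:
Varga vs Ruiz: 15 to 10, Varga.
Varga vs Quinn: Varga preferred on 1+5+4+2 = 12 ballots; Quinn wins 13–12.
Varga vs Yilmaz: Varga is ranked higher on 1+5+6+2+2 = 16 ballots, Yilmaz on 9. Varga wins 16–9.
Ruiz vs Quinn: 14 to 11, Ruiz.
Ruiz vs Yilmaz: 1+5+6+2+2 = 16 for Ruiz, 9 for Yilmaz — Ruiz by 16–9.
Quinn vs Yilmaz: 15 to 10, Quinn.
Every candidate loses at least once (Varga loses to Quinn; Ruiz loses to Varga; Quinn loses to Ruiz; Yilmaz loses to Varga). The majority relation contains the cycle Varga beats Ruiz beats Quinn beats Varga, so there is no Condorcet winner.

none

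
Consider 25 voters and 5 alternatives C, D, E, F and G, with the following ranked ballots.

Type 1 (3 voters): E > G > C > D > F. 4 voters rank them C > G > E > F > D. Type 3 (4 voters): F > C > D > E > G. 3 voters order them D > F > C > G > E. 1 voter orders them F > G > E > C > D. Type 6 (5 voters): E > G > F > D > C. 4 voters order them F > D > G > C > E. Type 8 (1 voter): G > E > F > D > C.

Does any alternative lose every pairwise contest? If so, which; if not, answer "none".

none

Head-to-head results (25 voters):
C vs D: 12 to 13, D.
C vs E: C preferred on 4+4+3+4 = 15 ballots; C wins 15–10.
C vs F: F wins 18–7.
C–G: G 14–11.
D–E: E 14–11.
D vs F: D is ranked higher on 3+3 = 6 ballots, F on 19. F wins 19–6.
D vs G: 4+3+4 = 11 for D, 14 for G — G by 14–11.
E vs F: E, 13–12.
E–G: G 13–12.
F vs G: 4+3+1+4 = 12 for F, 13 for G — G by 13–12.
Every alternative wins at least one matchup (C beats E; D beats C; E beats D; F beats C; G beats C), so there is no Condorcet loser.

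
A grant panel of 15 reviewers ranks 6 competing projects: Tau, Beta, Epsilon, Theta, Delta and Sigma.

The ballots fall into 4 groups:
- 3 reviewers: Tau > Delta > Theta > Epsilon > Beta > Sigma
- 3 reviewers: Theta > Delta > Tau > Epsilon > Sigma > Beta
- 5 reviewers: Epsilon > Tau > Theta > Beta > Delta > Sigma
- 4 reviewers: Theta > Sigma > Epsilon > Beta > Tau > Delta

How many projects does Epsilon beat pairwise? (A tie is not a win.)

Epsilon against each rival (15 reviewers):
Epsilon–Tau: Epsilon 9–6.
Epsilon vs Beta: Epsilon is ranked higher on 3+3+5+4 = 15 ballots, Beta on 0. Epsilon wins 15–0.
Epsilon vs Theta: Epsilon preferred on 5 ballots; Theta wins 10–5.
Epsilon vs Delta: Epsilon wins 9–6.
Epsilon–Sigma: Epsilon 11–4.
Epsilon beats Tau, Beta, Delta, Sigma; loses to Theta — 4 pairwise wins.

4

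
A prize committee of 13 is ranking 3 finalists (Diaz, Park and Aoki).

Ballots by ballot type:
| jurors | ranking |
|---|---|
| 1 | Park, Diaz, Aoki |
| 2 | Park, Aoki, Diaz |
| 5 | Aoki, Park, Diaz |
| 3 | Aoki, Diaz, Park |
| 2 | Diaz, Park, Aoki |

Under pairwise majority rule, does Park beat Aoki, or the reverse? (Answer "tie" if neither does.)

Ballots ranking Park above Aoki: 1 + 2 + 2 = 5.
Ballots ranking Aoki above Park: 13 − 5 = 8.
Aoki wins the head-to-head 8–5.

Aoki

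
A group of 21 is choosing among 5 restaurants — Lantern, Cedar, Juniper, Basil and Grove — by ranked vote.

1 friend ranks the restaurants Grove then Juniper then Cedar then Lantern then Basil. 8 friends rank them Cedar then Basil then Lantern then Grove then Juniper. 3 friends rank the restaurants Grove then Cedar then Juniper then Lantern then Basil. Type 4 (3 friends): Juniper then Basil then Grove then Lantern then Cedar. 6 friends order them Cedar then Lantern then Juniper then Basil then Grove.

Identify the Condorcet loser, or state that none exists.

none

Pairwise majorities:
Lantern vs Cedar: Lantern is ranked higher on 3 ballots, Cedar on 18. Cedar wins 18–3.
Lantern vs Juniper: Lantern wins 14–7.
Lantern vs Basil: Basil wins 11–10.
Lantern vs Grove: Lantern, 14–7.
Cedar vs Juniper: 17 to 4, Cedar.
Cedar vs Basil: 18 to 3, Cedar.
Cedar vs Grove: Cedar wins 14–7.
Juniper vs Basil: Juniper preferred on 1+3+3+6 = 13 ballots; Juniper wins 13–8.
Juniper vs Grove: Juniper preferred on 3+6 = 9 ballots; Grove wins 12–9.
Basil vs Grove: Basil, 17–4.
Each restaurant has at least one pairwise win (Lantern beats Juniper; Cedar beats Lantern; Juniper beats Basil; Basil beats Lantern; Grove beats Juniper) — no Condorcet loser.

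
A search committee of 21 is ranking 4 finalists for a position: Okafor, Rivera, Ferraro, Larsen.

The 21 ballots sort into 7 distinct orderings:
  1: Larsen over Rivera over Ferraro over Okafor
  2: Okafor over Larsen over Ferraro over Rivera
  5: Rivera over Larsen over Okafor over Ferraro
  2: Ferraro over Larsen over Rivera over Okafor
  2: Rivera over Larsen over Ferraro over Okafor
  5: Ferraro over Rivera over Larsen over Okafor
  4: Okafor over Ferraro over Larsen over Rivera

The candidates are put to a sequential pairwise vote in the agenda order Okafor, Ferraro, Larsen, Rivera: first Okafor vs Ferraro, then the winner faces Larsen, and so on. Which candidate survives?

Round 1: Okafor vs Ferraro — 11–10, Okafor advances.
Round 2: Okafor vs Larsen — 6–15, Larsen advances.
Round 3: Larsen vs Rivera — 9–12, Rivera advances.
The agenda winner is Rivera.

Rivera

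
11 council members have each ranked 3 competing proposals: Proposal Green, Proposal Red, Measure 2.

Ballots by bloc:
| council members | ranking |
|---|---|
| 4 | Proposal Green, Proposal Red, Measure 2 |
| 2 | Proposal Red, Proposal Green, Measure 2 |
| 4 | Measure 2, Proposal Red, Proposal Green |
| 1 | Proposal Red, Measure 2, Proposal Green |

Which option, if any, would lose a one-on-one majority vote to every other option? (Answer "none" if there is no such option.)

Measure 2

Head-to-head results (11 council members):
Proposal Green vs Proposal Red: 4 for Proposal Green, 7 for Proposal Red — Proposal Red by 7–4.
Proposal Green–Measure 2: Proposal Green 6–5.
Proposal Red–Measure 2: Proposal Red 7–4.
Only Measure 2 has no wins; Measure 2 is the Condorcet loser.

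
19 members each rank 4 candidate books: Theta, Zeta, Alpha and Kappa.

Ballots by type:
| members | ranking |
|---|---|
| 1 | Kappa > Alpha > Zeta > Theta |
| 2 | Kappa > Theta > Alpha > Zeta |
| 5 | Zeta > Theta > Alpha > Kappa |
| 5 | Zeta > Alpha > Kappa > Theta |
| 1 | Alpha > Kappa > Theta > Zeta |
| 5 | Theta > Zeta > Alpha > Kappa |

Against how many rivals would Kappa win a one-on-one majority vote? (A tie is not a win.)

0

Kappa against each rival (19 members):
Kappa vs Theta: Theta wins 10–9.
Kappa vs Zeta: Zeta, 15–4.
Kappa vs Alpha: 1+2 = 3 for Kappa, 16 for Alpha — Alpha by 16–3.
Kappa beats no one; loses to Theta, Zeta, Alpha — 0 pairwise wins.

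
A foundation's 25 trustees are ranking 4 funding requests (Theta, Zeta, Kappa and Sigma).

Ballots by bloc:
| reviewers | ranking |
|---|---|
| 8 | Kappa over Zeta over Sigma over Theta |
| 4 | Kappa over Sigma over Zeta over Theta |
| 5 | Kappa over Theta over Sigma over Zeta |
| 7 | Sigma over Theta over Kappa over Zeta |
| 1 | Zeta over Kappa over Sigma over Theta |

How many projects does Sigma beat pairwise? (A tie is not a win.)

Sigma against each rival (25 reviewers):
Sigma vs Theta: 20 to 5, Sigma.
Sigma vs Zeta: Sigma, 16–9.
Sigma vs Kappa: Sigma preferred on 7 ballots; Kappa wins 18–7.
Sigma beats Theta, Zeta; loses to Kappa — 2 pairwise wins.

2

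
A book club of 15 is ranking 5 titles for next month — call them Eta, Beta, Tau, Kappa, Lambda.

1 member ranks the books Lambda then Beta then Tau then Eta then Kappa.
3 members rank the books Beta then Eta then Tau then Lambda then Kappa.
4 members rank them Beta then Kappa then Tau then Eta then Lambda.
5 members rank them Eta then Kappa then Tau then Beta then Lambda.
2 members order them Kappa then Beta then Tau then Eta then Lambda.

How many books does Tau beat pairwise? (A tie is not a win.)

1

Tau against each rival (15 members):
Tau–Eta: Eta 8–7.
Tau vs Beta: 5 to 10, Beta.
Tau–Kappa: Kappa 11–4.
Tau vs Lambda: Tau is ranked higher on 3+4+5+2 = 14 ballots, Lambda on 1. Tau wins 14–1.
Tau beats Lambda; loses to Eta, Beta, Kappa — 1 pairwise win.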